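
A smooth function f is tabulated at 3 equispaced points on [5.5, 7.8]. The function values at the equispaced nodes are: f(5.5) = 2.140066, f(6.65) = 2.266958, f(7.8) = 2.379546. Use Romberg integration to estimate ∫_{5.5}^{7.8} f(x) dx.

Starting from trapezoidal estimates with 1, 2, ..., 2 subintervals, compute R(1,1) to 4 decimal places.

5.2085

R(0,0) (trapezoid, 1 panel, h=2.3000): 5.197554
R(1,0) (trapezoid, 2 panels, h=1.1500): 5.205779
R(1,1) = 5.205779 + (5.205779 − 5.197554)/3 = 5.208521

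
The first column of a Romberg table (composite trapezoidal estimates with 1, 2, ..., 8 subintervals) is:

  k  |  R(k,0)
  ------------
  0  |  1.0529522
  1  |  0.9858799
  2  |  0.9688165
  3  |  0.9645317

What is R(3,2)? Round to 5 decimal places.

Richardson extrapolation on the trapezoidal column (denominator 4−1=3):
R(2,1) = 0.9688165 + (0.9688165 − 0.9858799)/3 = 0.9631287
R(3,1) = 0.9645317 + (0.9645317 − 0.9688165)/3 = 0.9631034
R(3,2) = (16·0.9631034 − 0.9631287) / 15 = 0.9631017
(Column j=1 coincides with Simpson's rule on the same nodes.)

0.96310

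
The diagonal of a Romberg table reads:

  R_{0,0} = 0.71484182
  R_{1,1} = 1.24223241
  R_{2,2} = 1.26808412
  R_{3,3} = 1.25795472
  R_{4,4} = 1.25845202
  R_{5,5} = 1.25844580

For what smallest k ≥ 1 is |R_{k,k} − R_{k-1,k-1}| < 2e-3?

k = 4

|R_{1,1} − R_{0,0}| = 0.52739059 ≥ 2e-3
|R_{2,2} − R_{1,1}| = 0.02585171 ≥ 2e-3
|R_{3,3} − R_{2,2}| = 0.01012940 ≥ 2e-3
|R_{4,4} − R_{3,3}| = 0.00049730 < 2e-3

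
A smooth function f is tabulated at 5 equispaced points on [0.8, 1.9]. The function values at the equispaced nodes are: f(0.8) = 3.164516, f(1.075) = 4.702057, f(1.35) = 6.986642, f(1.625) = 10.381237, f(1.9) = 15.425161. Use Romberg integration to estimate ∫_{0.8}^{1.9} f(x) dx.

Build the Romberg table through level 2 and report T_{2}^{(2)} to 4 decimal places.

T_{0}^{(0)} (trapezoid, 1 panel, h=1.1000): 10.224322
T_{1}^{(0)} (trapezoid, 2 panels, h=0.5500): 8.954814
T_{2}^{(0)} (trapezoid, 4 panels, h=0.2750): 8.625313
T_{1}^{(1)} = 8.954814 + (8.954814 − 10.224322)/3 = 8.531645
T_{2}^{(1)} = 8.625313 + (8.625313 − 8.954814)/3 = 8.515479
T_{2}^{(2)} = 8.515479 + (8.515479 − 8.531645)/15 = 8.514401

8.5144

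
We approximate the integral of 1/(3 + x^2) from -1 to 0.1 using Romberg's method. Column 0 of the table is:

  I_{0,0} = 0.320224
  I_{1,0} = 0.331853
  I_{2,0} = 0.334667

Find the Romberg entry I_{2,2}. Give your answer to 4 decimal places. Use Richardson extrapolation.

I_{1,1} = 0.331853 + (0.331853 − 0.320224)/3 = 0.335729
I_{2,1} = (4·0.334667 − 0.331853) / 3 = 0.335605
I_{2,2} = (16·0.335605 − 0.335729) / 15 = 0.335597
(Column j=1 coincides with Simpson's rule on the same nodes.)

0.3356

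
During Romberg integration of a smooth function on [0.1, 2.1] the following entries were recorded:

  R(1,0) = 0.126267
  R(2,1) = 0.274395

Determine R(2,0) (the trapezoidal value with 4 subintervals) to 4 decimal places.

From R(2,1) = (4·R(2,0) − R(1,0))/3, solve for R(2,0):
4·R(2,0) = 3·0.274395 + 0.126267 = 0.949452
R(2,0) = 0.237363

0.2374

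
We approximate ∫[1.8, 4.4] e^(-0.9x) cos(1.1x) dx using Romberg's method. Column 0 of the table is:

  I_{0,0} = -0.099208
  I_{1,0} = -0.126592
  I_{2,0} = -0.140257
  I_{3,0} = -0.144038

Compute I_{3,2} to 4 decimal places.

Richardson extrapolation on the trapezoidal column (denominator 4−1=3):
I_{2,1} = -0.140257 + (-0.140257 − (-0.126592))/3 = -0.144812
I_{3,1} = (4·(-0.144038) − (-0.140257)) / 3 = -0.145298
I_{3,2} = -0.145298 + (-0.145298 − (-0.144812))/15 = -0.145330

-0.1453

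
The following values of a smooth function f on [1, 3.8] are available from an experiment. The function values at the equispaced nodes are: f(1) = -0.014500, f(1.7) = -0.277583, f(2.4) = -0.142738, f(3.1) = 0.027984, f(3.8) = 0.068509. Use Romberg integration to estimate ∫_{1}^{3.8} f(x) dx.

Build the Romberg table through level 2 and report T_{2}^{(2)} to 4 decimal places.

-0.2900

T_{0}^{(0)} (trapezoid, 1 panel, h=2.8000): 0.075613
T_{1}^{(0)} (trapezoid, 2 panels, h=1.4000): -0.162027
T_{2}^{(0)} (trapezoid, 4 panels, h=0.7000): -0.255733
T_{1}^{(1)} = -0.162027 + (-0.162027 − 0.075613)/3 = -0.241240
T_{2}^{(1)} = -0.255733 + (-0.255733 − (-0.162027))/3 = -0.286968
T_{2}^{(2)} = -0.286968 + (-0.286968 − (-0.241240))/15 = -0.290017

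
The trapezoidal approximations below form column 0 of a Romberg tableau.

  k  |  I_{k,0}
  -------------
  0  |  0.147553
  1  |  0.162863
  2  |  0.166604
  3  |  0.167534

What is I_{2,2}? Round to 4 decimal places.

I_{1,1} = 0.162863 + (0.162863 − 0.147553)/3 = 0.167966
I_{2,1} = 0.166604 + (0.166604 − 0.162863)/3 = 0.167851
I_{2,2} = 0.167851 + (0.167851 − 0.167966)/15 = 0.167843

0.1678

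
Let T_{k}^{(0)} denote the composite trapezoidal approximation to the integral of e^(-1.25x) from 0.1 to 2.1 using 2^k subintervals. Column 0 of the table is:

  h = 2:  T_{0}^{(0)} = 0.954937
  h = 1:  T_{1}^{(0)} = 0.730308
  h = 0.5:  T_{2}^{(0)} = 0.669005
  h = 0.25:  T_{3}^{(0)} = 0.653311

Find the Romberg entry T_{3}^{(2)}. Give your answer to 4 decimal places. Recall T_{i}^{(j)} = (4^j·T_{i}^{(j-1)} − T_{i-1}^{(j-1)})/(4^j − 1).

Richardson extrapolation on the trapezoidal column (denominator 4−1=3):
T_{2}^{(1)} = (4·0.669005 − 0.730308) / 3 = 0.648571
T_{3}^{(1)} = (4·0.653311 − 0.669005) / 3 = 0.648080
T_{3}^{(2)} = (16·0.648080 − 0.648571) / 15 = 0.648047

0.6480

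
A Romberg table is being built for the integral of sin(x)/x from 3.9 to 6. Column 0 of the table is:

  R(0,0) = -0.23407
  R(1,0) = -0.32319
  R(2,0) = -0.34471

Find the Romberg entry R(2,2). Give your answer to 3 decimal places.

-0.352

R(1,1) = -0.32319 + (-0.32319 − (-0.23407))/3 = -0.35290
R(2,1) = (4·(-0.34471) − (-0.32319)) / 3 = -0.35188
R(2,2) = (16·(-0.35188) − (-0.35290)) / 15 = -0.35181
(Column j=1 coincides with Simpson's rule on the same nodes.)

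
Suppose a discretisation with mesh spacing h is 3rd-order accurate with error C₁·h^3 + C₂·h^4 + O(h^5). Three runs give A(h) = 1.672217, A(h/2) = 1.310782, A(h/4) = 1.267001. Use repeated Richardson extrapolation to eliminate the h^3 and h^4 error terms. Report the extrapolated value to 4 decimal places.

First eliminate the h^3 term (factor 2^3 = 8):
  B₁ = (8·1.310782 − 1.672217)/7 = 1.259148
  B₂ = (8·1.267001 − 1.310782)/7 = 1.260747
Then eliminate the h^4 term (factor 2^4 = 16):
  (16·1.260747 − 1.259148)/15 = 1.260854

1.2609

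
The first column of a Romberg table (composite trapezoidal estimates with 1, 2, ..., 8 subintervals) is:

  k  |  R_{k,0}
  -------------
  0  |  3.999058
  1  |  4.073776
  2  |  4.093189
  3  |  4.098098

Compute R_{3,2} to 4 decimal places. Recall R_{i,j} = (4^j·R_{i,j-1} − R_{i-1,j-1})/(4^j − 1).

4.0997

Richardson extrapolation on the trapezoidal column (denominator 4−1=3):
R_{2,1} = 4.093189 + (4.093189 − 4.073776)/3 = 4.099660
R_{3,1} = (4·4.098098 − 4.093189) / 3 = 4.099734
R_{3,2} = (16·4.099734 − 4.099660) / 15 = 4.099739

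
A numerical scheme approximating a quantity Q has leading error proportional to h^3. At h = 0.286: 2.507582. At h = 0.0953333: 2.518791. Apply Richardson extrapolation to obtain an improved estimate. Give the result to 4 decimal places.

2.5192

The leading error scales as h^3; refining by a factor of 3 reduces it by 3^3 = 27.
Extrapolated value = (27·A(h/3) − A(h)) / (27 − 1)
= (27·2.518791 − 2.507582) / 26
= 65.499775 / 26 = 2.519222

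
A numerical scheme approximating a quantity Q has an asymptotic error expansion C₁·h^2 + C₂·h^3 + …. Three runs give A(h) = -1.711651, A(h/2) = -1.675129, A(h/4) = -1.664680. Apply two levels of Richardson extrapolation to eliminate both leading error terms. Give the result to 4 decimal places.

First eliminate the h^2 term (factor 2^2 = 4):
  B₁ = (4·(-1.675129) − (-1.711651))/3 = -1.662955
  B₂ = (4·(-1.664680) − (-1.675129))/3 = -1.661197
Then eliminate the h^3 term (factor 2^3 = 8):
  (8·(-1.661197) − (-1.662955))/7 = -1.660946

-1.6609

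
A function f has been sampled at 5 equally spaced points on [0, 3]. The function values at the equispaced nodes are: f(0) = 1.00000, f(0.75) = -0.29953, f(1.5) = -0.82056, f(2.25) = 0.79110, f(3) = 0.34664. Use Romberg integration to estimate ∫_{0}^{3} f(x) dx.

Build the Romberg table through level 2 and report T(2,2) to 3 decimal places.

0.510

T(0,0) (trapezoid, 1 panel, h=3.0000): 2.01996
T(1,0) (trapezoid, 2 panels, h=1.5000): -0.22086
T(2,0) (trapezoid, 4 panels, h=0.7500): 0.25825
T(1,1) = -0.22086 + (-0.22086 − 2.01996)/3 = -0.96780
T(2,1) = 0.25825 + (0.25825 − (-0.22086))/3 = 0.41795
T(2,2) = 0.41795 + (0.41795 − (-0.96780))/15 = 0.51033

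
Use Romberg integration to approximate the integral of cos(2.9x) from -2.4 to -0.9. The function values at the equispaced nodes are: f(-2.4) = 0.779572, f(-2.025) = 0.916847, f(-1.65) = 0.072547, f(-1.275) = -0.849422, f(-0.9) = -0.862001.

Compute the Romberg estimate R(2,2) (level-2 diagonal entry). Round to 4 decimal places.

0.0409

R(0,0) (trapezoid, 1 panel, h=1.5000): -0.061822
R(1,0) (trapezoid, 2 panels, h=0.7500): 0.023499
R(2,0) (trapezoid, 4 panels, h=0.3750): 0.037034
R(1,1) = 0.023499 + (0.023499 − (-0.061822))/3 = 0.051939
R(2,1) = 0.037034 + (0.037034 − 0.023499)/3 = 0.041546
R(2,2) = 0.041546 + (0.041546 − 0.051939)/15 = 0.040853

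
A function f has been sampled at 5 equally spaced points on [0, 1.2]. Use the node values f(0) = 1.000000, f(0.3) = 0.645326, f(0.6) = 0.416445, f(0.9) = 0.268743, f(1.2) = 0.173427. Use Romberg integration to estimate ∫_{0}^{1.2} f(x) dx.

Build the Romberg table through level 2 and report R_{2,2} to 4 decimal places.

0.5662

R_{0,0} (trapezoid, 1 panel, h=1.2000): 0.704056
R_{1,0} (trapezoid, 2 panels, h=0.6000): 0.601895
R_{2,0} (trapezoid, 4 panels, h=0.3000): 0.575168
R_{1,1} = 0.601895 + (0.601895 − 0.704056)/3 = 0.567841
R_{2,1} = 0.575168 + (0.575168 − 0.601895)/3 = 0.566259
R_{2,2} = 0.566259 + (0.566259 − 0.567841)/15 = 0.566154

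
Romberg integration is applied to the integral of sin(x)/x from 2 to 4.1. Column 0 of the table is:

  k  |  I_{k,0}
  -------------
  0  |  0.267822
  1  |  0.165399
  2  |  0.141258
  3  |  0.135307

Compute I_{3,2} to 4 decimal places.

0.1333

Richardson extrapolation on the trapezoidal column (denominator 4−1=3):
I_{2,1} = 0.141258 + (0.141258 − 0.165399)/3 = 0.133211
I_{3,1} = 0.135307 + (0.135307 − 0.141258)/3 = 0.133323
I_{3,2} = (16·0.133323 − 0.133211) / 15 = 0.133330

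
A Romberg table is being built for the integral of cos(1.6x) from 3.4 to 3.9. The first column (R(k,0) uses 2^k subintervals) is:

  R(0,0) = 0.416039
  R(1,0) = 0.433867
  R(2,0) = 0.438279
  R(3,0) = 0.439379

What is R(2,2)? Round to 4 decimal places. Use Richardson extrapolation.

Richardson extrapolation on the trapezoidal column (denominator 4−1=3):
R(1,1) = (4·0.433867 − 0.416039) / 3 = 0.439810
R(2,1) = 0.438279 + (0.438279 − 0.433867)/3 = 0.439750
R(2,2) = (16·0.439750 − 0.439810) / 15 = 0.439746

0.4397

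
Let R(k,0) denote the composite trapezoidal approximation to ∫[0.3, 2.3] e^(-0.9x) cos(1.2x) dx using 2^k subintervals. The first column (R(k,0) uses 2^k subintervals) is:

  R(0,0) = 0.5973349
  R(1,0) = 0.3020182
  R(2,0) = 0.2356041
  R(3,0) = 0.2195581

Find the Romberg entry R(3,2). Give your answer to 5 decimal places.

Richardson extrapolation on the trapezoidal column (denominator 4−1=3):
R(2,1) = (4·0.2356041 − 0.3020182) / 3 = 0.2134661
R(3,1) = 0.2195581 + (0.2195581 − 0.2356041)/3 = 0.2142094
R(3,2) = 0.2142094 + (0.2142094 − 0.2134661)/15 = 0.2142590

0.21426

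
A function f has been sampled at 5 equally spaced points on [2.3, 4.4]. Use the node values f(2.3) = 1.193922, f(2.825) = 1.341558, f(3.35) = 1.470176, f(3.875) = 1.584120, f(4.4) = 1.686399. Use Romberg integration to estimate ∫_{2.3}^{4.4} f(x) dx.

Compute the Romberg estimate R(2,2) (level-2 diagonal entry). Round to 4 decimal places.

R(0,0) (trapezoid, 1 panel, h=2.1000): 3.024337
R(1,0) (trapezoid, 2 panels, h=1.0500): 3.055853
R(2,0) (trapezoid, 4 panels, h=0.5250): 3.063908
R(1,1) = 3.055853 + (3.055853 − 3.024337)/3 = 3.066358
R(2,1) = 3.063908 + (3.063908 − 3.055853)/3 = 3.066593
R(2,2) = 3.066593 + (3.066593 − 3.066358)/15 = 3.066609

3.0666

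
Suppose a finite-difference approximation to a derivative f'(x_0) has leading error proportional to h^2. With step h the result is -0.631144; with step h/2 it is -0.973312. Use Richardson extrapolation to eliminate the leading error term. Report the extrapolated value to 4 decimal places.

The leading error scales as h^2; refining by a factor of 2 reduces it by 2^2 = 4.
Extrapolated value = (4·A(h/2) − A(h)) / (4 − 1)
= (4·(-0.973312) − (-0.631144)) / 3
= -3.262104 / 3 = -1.087368

-1.0874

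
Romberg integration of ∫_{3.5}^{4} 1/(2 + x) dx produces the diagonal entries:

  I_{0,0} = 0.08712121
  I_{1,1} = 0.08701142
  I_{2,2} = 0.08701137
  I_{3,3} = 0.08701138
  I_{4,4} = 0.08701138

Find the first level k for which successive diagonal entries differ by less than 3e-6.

k = 2

|I_{1,1} − I_{0,0}| = 0.00010979 ≥ 3e-6
|I_{2,2} − I_{1,1}| = 0.00000005 < 3e-6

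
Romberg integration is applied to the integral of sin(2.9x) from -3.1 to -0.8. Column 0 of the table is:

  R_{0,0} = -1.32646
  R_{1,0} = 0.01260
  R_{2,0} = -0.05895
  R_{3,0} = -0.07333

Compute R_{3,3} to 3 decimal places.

Richardson extrapolation on the trapezoidal column (denominator 4−1=3):
R_{1,1} = 0.01260 + (0.01260 − (-1.32646))/3 = 0.45895
R_{2,1} = -0.05895 + (-0.05895 − 0.01260)/3 = -0.08280
R_{3,1} = (4·(-0.07333) − (-0.05895)) / 3 = -0.07812
R_{2,2} = (16·(-0.08280) − 0.45895) / 15 = -0.11892
R_{3,2} = (16·(-0.07812) − (-0.08280)) / 15 = -0.07781
R_{3,3} = (64·(-0.07781) − (-0.11892)) / 63 = -0.07716

-0.077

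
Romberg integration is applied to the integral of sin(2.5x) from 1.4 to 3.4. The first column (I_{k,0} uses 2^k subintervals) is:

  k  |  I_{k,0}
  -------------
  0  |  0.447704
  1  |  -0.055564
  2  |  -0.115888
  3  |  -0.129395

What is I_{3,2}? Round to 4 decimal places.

Richardson extrapolation on the trapezoidal column (denominator 4−1=3):
I_{2,1} = (4·(-0.115888) − (-0.055564)) / 3 = -0.135996
I_{3,1} = -0.129395 + (-0.129395 − (-0.115888))/3 = -0.133897
I_{3,2} = (16·(-0.133897) − (-0.135996)) / 15 = -0.133757

-0.1338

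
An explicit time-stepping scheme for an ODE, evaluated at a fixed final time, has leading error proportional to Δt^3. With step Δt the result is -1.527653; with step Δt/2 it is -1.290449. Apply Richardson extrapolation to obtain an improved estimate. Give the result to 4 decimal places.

-1.2566

Extrapolated value = (8·A(Δt/2) − A(Δt)) / (8 − 1)
= (8·(-1.290449) − (-1.527653)) / 7
= -8.795939 / 7 = -1.256563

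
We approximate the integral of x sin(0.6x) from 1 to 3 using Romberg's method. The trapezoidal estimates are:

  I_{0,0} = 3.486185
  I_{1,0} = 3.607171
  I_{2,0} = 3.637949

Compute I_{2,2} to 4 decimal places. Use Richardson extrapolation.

3.6483

Richardson extrapolation on the trapezoidal column (denominator 4−1=3):
I_{1,1} = (4·3.607171 − 3.486185) / 3 = 3.647500
I_{2,1} = 3.637949 + (3.637949 − 3.607171)/3 = 3.648208
I_{2,2} = 3.648208 + (3.648208 − 3.647500)/15 = 3.648255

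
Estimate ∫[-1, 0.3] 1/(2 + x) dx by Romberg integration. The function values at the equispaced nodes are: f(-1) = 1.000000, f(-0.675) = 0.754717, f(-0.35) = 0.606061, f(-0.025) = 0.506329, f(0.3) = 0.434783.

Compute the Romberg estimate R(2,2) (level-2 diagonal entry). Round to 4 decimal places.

R(0,0) (trapezoid, 1 panel, h=1.3000): 0.932609
R(1,0) (trapezoid, 2 panels, h=0.6500): 0.860244
R(2,0) (trapezoid, 4 panels, h=0.3250): 0.839962
R(1,1) = 0.860244 + (0.860244 − 0.932609)/3 = 0.836122
R(2,1) = 0.839962 + (0.839962 − 0.860244)/3 = 0.833201
R(2,2) = 0.833201 + (0.833201 − 0.836122)/15 = 0.833006

0.8330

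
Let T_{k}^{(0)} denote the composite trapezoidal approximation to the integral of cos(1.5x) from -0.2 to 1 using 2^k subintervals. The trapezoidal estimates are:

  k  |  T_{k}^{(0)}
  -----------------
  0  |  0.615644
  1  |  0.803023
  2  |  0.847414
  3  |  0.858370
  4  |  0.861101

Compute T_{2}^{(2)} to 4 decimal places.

0.8620

T_{1}^{(1)} = 0.803023 + (0.803023 − 0.615644)/3 = 0.865483
T_{2}^{(1)} = (4·0.847414 − 0.803023) / 3 = 0.862211
T_{2}^{(2)} = 0.862211 + (0.862211 − 0.865483)/15 = 0.861993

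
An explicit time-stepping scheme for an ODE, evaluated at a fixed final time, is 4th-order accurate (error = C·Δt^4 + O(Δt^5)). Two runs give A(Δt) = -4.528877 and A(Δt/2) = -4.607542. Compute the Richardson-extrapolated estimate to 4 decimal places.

-4.6128

The leading error scales as Δt^4; refining by a factor of 2 reduces it by 2^4 = 16.
Extrapolated value = (16·A(Δt/2) − A(Δt)) / (16 − 1)
= (16·(-4.607542) − (-4.528877)) / 15
= -69.191795 / 15 = -4.612786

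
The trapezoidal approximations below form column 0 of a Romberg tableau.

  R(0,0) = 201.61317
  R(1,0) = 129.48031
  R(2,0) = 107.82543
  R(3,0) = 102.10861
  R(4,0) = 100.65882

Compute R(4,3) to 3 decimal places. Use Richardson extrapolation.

100.174

Richardson extrapolation on the trapezoidal column (denominator 4−1=3):
R(2,1) = (4·107.82543 − 129.48031) / 3 = 100.60714
R(3,1) = (4·102.10861 − 107.82543) / 3 = 100.20300
R(4,1) = (4·100.65882 − 102.10861) / 3 = 100.17556
R(3,2) = (16·100.20300 − 100.60714) / 15 = 100.17606
R(4,2) = (16·100.17556 − 100.20300) / 15 = 100.17373
R(4,3) = 100.17373 + (100.17373 − 100.17606)/63 = 100.17369
(Column j=1 coincides with Simpson's rule on the same nodes.)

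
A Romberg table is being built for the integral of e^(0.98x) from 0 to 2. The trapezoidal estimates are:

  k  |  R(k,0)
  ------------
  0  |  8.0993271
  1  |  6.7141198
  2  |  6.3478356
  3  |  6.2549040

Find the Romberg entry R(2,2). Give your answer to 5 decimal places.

6.22396

R(1,1) = 6.7141198 + (6.7141198 − 8.0993271)/3 = 6.2523840
R(2,1) = (4·6.3478356 − 6.7141198) / 3 = 6.2257409
R(2,2) = (16·6.2257409 − 6.2523840) / 15 = 6.2239647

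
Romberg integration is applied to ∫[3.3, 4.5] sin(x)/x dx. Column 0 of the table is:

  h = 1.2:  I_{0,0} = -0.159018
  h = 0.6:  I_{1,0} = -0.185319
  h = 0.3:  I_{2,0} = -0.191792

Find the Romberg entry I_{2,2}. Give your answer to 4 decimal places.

Richardson extrapolation on the trapezoidal column (denominator 4−1=3):
I_{1,1} = -0.185319 + (-0.185319 − (-0.159018))/3 = -0.194086
I_{2,1} = -0.191792 + (-0.191792 − (-0.185319))/3 = -0.193950
I_{2,2} = (16·(-0.193950) − (-0.194086)) / 15 = -0.193941
(Column j=1 coincides with Simpson's rule on the same nodes.)

-0.1939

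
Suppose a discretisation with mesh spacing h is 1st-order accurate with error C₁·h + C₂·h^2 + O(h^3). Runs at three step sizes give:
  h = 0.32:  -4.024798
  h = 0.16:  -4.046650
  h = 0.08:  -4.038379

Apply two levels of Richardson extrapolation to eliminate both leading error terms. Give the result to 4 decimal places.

-4.0173

First eliminate the h term (factor 2^1 = 2):
  B₁ = (2·(-4.046650) − (-4.024798))/1 = -4.068502
  B₂ = (2·(-4.038379) − (-4.046650))/1 = -4.030108
Then eliminate the h^2 term (factor 2^2 = 4):
  (4·(-4.030108) − (-4.068502))/3 = -4.017310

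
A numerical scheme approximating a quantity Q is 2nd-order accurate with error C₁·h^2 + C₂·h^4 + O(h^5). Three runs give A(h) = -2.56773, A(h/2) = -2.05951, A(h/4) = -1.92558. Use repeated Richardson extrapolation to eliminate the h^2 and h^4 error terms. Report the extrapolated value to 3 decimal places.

-1.880

First eliminate the h^2 term (factor 2^2 = 4):
  B₁ = (4·(-2.05951) − (-2.56773))/3 = -1.89010
  B₂ = (4·(-1.92558) − (-2.05951))/3 = -1.88094
Then eliminate the h^4 term (factor 2^4 = 16):
  (16·(-1.88094) − (-1.89010))/15 = -1.88033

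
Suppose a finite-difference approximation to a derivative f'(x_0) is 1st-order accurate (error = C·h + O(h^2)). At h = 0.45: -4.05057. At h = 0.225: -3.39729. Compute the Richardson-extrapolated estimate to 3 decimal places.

Extrapolated value = (2·A(h/2) − A(h)) / (2 − 1)
= (2·(-3.39729) − (-4.05057)) / 1
= -2.74401 / 1 = -2.74401

-2.744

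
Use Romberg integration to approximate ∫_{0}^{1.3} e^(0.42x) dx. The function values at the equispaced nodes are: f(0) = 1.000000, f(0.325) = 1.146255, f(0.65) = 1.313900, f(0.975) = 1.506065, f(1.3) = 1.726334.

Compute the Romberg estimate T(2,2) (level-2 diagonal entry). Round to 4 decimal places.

1.7294

T(0,0) (trapezoid, 1 panel, h=1.3000): 1.772117
T(1,0) (trapezoid, 2 panels, h=0.6500): 1.740094
T(2,0) (trapezoid, 4 panels, h=0.3250): 1.732051
T(1,1) = 1.740094 + (1.740094 − 1.772117)/3 = 1.729420
T(2,1) = 1.732051 + (1.732051 − 1.740094)/3 = 1.729370
T(2,2) = 1.729370 + (1.729370 − 1.729420)/15 = 1.729367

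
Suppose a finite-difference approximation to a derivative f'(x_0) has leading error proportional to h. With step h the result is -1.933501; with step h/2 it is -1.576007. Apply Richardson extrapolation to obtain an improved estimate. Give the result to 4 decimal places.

-1.2185

The leading error scales as h; refining by a factor of 2 reduces it by 2^1 = 2.
Extrapolated value = (2·A(h/2) − A(h)) / (2 − 1)
= (2·(-1.576007) − (-1.933501)) / 1
= -1.218513 / 1 = -1.218513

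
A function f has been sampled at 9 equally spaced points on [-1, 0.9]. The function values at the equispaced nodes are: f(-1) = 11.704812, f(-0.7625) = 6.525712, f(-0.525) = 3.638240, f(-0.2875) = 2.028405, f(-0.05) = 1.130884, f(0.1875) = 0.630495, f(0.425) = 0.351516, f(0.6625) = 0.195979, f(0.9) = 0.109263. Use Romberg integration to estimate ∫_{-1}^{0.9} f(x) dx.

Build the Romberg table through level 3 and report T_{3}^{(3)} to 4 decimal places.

4.7138

T_{0}^{(0)} (trapezoid, 1 panel, h=1.9000): 11.223371
T_{1}^{(0)} (trapezoid, 2 panels, h=0.9500): 6.686025
T_{2}^{(0)} (trapezoid, 4 panels, h=0.4750): 5.238147
T_{3}^{(0)} (trapezoid, 8 panels, h=0.2375): 4.846964
T_{1}^{(1)} = 6.686025 + (6.686025 − 11.223371)/3 = 5.173576
T_{2}^{(1)} = 5.238147 + (5.238147 − 6.686025)/3 = 4.755521
T_{3}^{(1)} = 4.846964 + (4.846964 − 5.238147)/3 = 4.716570
T_{2}^{(2)} = 4.755521 + (4.755521 − 5.173576)/15 = 4.727651
T_{3}^{(2)} = 4.716570 + (4.716570 − 4.755521)/15 = 4.713973
T_{3}^{(3)} = 4.713973 + (4.713973 − 4.727651)/63 = 4.713756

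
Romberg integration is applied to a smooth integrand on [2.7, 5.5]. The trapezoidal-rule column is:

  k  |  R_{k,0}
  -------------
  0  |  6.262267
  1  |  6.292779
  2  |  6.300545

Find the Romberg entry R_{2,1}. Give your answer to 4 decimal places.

Richardson extrapolation on the trapezoidal column (denominator 4−1=3):
R_{2,1} = 6.300545 + (6.300545 − 6.292779)/3 = 6.303134

6.3031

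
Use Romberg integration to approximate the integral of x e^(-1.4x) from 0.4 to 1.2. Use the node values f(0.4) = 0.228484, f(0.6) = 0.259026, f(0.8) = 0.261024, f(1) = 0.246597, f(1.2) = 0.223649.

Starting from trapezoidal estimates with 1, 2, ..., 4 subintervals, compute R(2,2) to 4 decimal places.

0.1998

R(0,0) (trapezoid, 1 panel, h=0.8000): 0.180853
R(1,0) (trapezoid, 2 panels, h=0.4000): 0.194836
R(2,0) (trapezoid, 4 panels, h=0.2000): 0.198543
R(1,1) = 0.194836 + (0.194836 − 0.180853)/3 = 0.199497
R(2,1) = 0.198543 + (0.198543 − 0.194836)/3 = 0.199779
R(2,2) = 0.199779 + (0.199779 − 0.199497)/15 = 0.199798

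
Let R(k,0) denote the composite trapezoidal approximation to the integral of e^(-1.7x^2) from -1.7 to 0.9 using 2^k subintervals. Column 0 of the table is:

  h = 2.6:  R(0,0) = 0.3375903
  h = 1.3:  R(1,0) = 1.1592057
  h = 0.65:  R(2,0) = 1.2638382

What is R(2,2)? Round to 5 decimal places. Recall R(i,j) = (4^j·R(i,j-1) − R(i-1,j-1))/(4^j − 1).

1.28976

R(1,1) = 1.1592057 + (1.1592057 − 0.3375903)/3 = 1.4330775
R(2,1) = (4·1.2638382 − 1.1592057) / 3 = 1.2987157
R(2,2) = 1.2987157 + (1.2987157 − 1.4330775)/15 = 1.2897582
(Column j=1 coincides with Simpson's rule on the same nodes.)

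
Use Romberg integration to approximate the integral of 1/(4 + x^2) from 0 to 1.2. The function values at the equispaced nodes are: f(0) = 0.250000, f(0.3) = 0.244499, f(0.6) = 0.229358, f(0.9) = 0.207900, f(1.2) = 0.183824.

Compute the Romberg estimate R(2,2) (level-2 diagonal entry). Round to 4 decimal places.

0.2702

R(0,0) (trapezoid, 1 panel, h=1.2000): 0.260294
R(1,0) (trapezoid, 2 panels, h=0.6000): 0.267762
R(2,0) (trapezoid, 4 panels, h=0.3000): 0.269601
R(1,1) = 0.267762 + (0.267762 − 0.260294)/3 = 0.270251
R(2,1) = 0.269601 + (0.269601 − 0.267762)/3 = 0.270214
R(2,2) = 0.270214 + (0.270214 − 0.270251)/15 = 0.270212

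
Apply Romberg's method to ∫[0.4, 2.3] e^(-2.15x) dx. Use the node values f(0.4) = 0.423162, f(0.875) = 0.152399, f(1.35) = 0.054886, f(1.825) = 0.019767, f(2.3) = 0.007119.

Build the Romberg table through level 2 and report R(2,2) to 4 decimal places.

R(0,0) (trapezoid, 1 panel, h=1.9000): 0.408767
R(1,0) (trapezoid, 2 panels, h=0.9500): 0.256525
R(2,0) (trapezoid, 4 panels, h=0.4750): 0.210041
R(1,1) = 0.256525 + (0.256525 − 0.408767)/3 = 0.205778
R(2,1) = 0.210041 + (0.210041 − 0.256525)/3 = 0.194546
R(2,2) = 0.194546 + (0.194546 − 0.205778)/15 = 0.193797

0.1938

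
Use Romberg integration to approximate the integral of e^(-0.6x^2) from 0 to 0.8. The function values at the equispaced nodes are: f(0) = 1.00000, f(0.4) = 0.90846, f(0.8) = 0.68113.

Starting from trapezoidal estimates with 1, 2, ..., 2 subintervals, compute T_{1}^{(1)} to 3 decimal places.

T_{0}^{(0)} (trapezoid, 1 panel, h=0.8000): 0.67245
T_{1}^{(0)} (trapezoid, 2 panels, h=0.4000): 0.69961
T_{1}^{(1)} = 0.69961 + (0.69961 − 0.67245)/3 = 0.70866

0.709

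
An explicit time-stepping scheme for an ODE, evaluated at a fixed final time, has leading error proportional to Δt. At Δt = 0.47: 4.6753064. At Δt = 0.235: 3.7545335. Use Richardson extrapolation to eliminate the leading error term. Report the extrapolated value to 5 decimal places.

2.83376

The leading error scales as Δt; refining by a factor of 2 reduces it by 2^1 = 2.
Extrapolated value = (2·A(Δt/2) − A(Δt)) / (2 − 1)
= (2·3.7545335 − 4.6753064) / 1
= 2.8337606 / 1 = 2.8337606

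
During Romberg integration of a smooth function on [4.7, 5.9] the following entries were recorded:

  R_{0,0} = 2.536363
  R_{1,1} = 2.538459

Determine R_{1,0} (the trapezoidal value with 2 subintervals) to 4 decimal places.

2.5379

From R_{1,1} = (4·R_{1,0} − R_{0,0})/3, solve for R_{1,0}:
4·R_{1,0} = 3·2.538459 + 2.536363 = 10.151740
R_{1,0} = 2.537935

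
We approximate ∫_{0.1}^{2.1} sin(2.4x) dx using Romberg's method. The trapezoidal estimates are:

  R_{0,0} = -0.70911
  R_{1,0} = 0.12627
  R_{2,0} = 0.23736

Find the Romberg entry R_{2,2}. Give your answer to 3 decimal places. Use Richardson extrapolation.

0.266

Richardson extrapolation on the trapezoidal column (denominator 4−1=3):
R_{1,1} = (4·0.12627 − (-0.70911)) / 3 = 0.40473
R_{2,1} = 0.23736 + (0.23736 − 0.12627)/3 = 0.27439
R_{2,2} = (16·0.27439 − 0.40473) / 15 = 0.26570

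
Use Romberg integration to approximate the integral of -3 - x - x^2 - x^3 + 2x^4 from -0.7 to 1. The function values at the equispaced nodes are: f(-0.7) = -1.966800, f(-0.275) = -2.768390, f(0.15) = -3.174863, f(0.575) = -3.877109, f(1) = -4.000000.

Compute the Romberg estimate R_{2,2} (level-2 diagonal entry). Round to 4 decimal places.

R_{0,0} (trapezoid, 1 panel, h=1.7000): -5.071780
R_{1,0} (trapezoid, 2 panels, h=0.8500): -5.234524
R_{2,0} (trapezoid, 4 panels, h=0.4250): -5.441599
R_{1,1} = -5.234524 + (-5.234524 − (-5.071780))/3 = -5.288772
R_{2,1} = -5.441599 + (-5.441599 − (-5.234524))/3 = -5.510624
R_{2,2} = -5.510624 + (-5.510624 − (-5.288772))/15 = -5.525414

-5.5254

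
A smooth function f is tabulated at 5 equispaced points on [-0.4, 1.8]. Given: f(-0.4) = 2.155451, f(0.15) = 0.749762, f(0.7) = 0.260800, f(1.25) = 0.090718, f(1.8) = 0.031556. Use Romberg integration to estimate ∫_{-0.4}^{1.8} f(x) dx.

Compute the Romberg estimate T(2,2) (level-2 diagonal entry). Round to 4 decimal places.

T(0,0) (trapezoid, 1 panel, h=2.2000): 2.405708
T(1,0) (trapezoid, 2 panels, h=1.1000): 1.489734
T(2,0) (trapezoid, 4 panels, h=0.5500): 1.207131
T(1,1) = 1.489734 + (1.489734 − 2.405708)/3 = 1.184409
T(2,1) = 1.207131 + (1.207131 − 1.489734)/3 = 1.112930
T(2,2) = 1.112930 + (1.112930 − 1.184409)/15 = 1.108165

1.1082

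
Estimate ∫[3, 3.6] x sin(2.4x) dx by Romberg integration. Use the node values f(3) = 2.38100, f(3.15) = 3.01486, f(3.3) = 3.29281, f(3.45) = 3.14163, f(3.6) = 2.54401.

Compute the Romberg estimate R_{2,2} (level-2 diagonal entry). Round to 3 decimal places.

1.807

R_{0,0} (trapezoid, 1 panel, h=0.6000): 1.47750
R_{1,0} (trapezoid, 2 panels, h=0.3000): 1.72659
R_{2,0} (trapezoid, 4 panels, h=0.1500): 1.78677
R_{1,1} = 1.72659 + (1.72659 − 1.47750)/3 = 1.80962
R_{2,1} = 1.78677 + (1.78677 − 1.72659)/3 = 1.80683
R_{2,2} = 1.80683 + (1.80683 − 1.80962)/15 = 1.80664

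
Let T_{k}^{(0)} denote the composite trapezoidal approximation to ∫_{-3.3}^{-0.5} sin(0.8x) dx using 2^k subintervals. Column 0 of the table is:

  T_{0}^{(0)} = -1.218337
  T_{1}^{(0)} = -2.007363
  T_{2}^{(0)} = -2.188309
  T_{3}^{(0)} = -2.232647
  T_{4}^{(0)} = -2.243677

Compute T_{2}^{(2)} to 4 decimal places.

T_{1}^{(1)} = -2.007363 + (-2.007363 − (-1.218337))/3 = -2.270372
T_{2}^{(1)} = -2.188309 + (-2.188309 − (-2.007363))/3 = -2.248624
T_{2}^{(2)} = -2.248624 + (-2.248624 − (-2.270372))/15 = -2.247174
(Column j=1 coincides with Simpson's rule on the same nodes.)

-2.2472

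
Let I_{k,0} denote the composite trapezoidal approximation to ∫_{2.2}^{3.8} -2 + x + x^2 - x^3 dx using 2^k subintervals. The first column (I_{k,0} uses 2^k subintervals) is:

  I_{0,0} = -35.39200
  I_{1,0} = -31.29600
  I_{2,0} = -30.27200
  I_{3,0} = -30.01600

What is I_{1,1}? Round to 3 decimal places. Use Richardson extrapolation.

Richardson extrapolation on the trapezoidal column (denominator 4−1=3):
I_{1,1} = (4·(-31.29600) − (-35.39200)) / 3 = -29.93067

-29.931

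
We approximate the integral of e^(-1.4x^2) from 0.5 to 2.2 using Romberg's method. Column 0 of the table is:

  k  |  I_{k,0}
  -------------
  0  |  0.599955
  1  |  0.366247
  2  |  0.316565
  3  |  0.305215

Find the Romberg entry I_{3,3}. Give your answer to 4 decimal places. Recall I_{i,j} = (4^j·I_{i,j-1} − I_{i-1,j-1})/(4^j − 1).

I_{1,1} = (4·0.366247 − 0.599955) / 3 = 0.288344
I_{2,1} = (4·0.316565 − 0.366247) / 3 = 0.300004
I_{3,1} = 0.305215 + (0.305215 − 0.316565)/3 = 0.301432
I_{2,2} = (16·0.300004 − 0.288344) / 15 = 0.300781
I_{3,2} = 0.301432 + (0.301432 − 0.300004)/15 = 0.301527
I_{3,3} = (64·0.301527 − 0.300781) / 63 = 0.301539

0.3015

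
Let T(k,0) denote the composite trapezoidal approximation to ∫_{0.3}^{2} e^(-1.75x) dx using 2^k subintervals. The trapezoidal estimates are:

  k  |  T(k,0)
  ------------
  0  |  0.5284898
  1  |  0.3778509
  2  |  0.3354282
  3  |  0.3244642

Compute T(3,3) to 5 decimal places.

Richardson extrapolation on the trapezoidal column (denominator 4−1=3):
T(1,1) = (4·0.3778509 − 0.5284898) / 3 = 0.3276379
T(2,1) = 0.3354282 + (0.3354282 − 0.3778509)/3 = 0.3212873
T(3,1) = (4·0.3244642 − 0.3354282) / 3 = 0.3208095
T(2,2) = (16·0.3212873 − 0.3276379) / 15 = 0.3208639
T(3,2) = 0.3208095 + (0.3208095 − 0.3212873)/15 = 0.3207776
T(3,3) = 0.3207776 + (0.3207776 − 0.3208639)/63 = 0.3207762

0.32078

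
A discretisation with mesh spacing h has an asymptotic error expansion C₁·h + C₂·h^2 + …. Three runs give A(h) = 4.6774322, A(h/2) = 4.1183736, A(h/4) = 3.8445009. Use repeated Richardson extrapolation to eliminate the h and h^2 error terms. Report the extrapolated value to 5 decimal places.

First eliminate the h term (factor 2^1 = 2):
  B₁ = (2·4.1183736 − 4.6774322)/1 = 3.5593150
  B₂ = (2·3.8445009 − 4.1183736)/1 = 3.5706282
Then eliminate the h^2 term (factor 2^2 = 4):
  (4·3.5706282 − 3.5593150)/3 = 3.5743993

3.57440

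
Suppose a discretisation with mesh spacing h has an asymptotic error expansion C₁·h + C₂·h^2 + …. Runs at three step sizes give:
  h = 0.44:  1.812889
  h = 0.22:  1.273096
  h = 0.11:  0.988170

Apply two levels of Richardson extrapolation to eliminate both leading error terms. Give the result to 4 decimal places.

First eliminate the h term (factor 2^1 = 2):
  B₁ = (2·1.273096 − 1.812889)/1 = 0.733303
  B₂ = (2·0.988170 − 1.273096)/1 = 0.703244
Then eliminate the h^2 term (factor 2^2 = 4):
  (4·0.703244 − 0.733303)/3 = 0.693224

0.6932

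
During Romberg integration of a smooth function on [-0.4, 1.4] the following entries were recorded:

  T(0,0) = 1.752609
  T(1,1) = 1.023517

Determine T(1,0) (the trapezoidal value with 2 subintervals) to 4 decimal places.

From T(1,1) = (4·T(1,0) − T(0,0))/3, solve for T(1,0):
4·T(1,0) = 3·1.023517 + 1.752609 = 4.823160
T(1,0) = 1.205790

1.2058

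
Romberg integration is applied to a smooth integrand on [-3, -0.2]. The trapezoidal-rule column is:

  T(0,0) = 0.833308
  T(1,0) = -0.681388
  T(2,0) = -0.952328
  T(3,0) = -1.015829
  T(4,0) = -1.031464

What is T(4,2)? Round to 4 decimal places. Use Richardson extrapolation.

T(3,1) = -1.015829 + (-1.015829 − (-0.952328))/3 = -1.036996
T(4,1) = (4·(-1.031464) − (-1.015829)) / 3 = -1.036676
T(4,2) = (16·(-1.036676) − (-1.036996)) / 15 = -1.036655

-1.0367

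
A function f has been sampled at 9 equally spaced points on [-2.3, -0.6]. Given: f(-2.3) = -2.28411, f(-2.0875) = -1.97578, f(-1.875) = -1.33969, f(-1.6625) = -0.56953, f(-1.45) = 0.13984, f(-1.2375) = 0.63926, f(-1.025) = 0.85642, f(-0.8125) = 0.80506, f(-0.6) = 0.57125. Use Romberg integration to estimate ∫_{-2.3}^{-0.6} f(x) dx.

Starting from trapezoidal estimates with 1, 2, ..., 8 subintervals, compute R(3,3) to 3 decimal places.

-0.482

R(0,0) (trapezoid, 1 panel, h=1.7000): -1.45593
R(1,0) (trapezoid, 2 panels, h=0.8500): -0.60910
R(2,0) (trapezoid, 4 panels, h=0.4250): -0.50994
R(3,0) (trapezoid, 8 panels, h=0.2125): -0.48893
R(1,1) = -0.60910 + (-0.60910 − (-1.45593))/3 = -0.32682
R(2,1) = -0.50994 + (-0.50994 − (-0.60910))/3 = -0.47689
R(3,1) = -0.48893 + (-0.48893 − (-0.50994))/3 = -0.48193
R(2,2) = -0.47689 + (-0.47689 − (-0.32682))/15 = -0.48689
R(3,2) = -0.48193 + (-0.48193 − (-0.47689))/15 = -0.48227
R(3,3) = -0.48227 + (-0.48227 − (-0.48689))/63 = -0.48220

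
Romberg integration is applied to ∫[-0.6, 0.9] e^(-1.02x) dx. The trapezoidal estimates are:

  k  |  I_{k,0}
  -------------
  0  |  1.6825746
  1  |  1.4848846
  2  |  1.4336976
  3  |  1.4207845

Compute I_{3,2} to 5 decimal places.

1.41647

Richardson extrapolation on the trapezoidal column (denominator 4−1=3):
I_{2,1} = (4·1.4336976 − 1.4848846) / 3 = 1.4166353
I_{3,1} = 1.4207845 + (1.4207845 − 1.4336976)/3 = 1.4164801
I_{3,2} = 1.4164801 + (1.4164801 − 1.4166353)/15 = 1.4164698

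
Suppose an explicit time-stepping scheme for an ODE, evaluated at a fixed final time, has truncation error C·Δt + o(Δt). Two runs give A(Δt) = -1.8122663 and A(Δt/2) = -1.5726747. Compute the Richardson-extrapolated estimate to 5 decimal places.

-1.33308

Extrapolated value = (2·A(Δt/2) − A(Δt)) / (2 − 1)
= (2·(-1.5726747) − (-1.8122663)) / 1
= -1.3330831 / 1 = -1.3330831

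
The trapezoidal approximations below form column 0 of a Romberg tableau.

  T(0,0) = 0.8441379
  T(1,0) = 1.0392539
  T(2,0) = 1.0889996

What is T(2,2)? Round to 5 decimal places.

1.10567

Richardson extrapolation on the trapezoidal column (denominator 4−1=3):
T(1,1) = 1.0392539 + (1.0392539 − 0.8441379)/3 = 1.1042926
T(2,1) = 1.0889996 + (1.0889996 − 1.0392539)/3 = 1.1055815
T(2,2) = (16·1.1055815 − 1.1042926) / 15 = 1.1056674
(Column j=1 coincides with Simpson's rule on the same nodes.)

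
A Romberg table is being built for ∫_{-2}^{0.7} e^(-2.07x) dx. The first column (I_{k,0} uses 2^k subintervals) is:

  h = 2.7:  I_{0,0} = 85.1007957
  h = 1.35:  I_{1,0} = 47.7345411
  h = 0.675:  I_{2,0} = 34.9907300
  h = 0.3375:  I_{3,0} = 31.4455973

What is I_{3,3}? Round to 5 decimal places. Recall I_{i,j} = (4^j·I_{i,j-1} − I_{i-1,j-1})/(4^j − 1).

I_{1,1} = (4·47.7345411 − 85.1007957) / 3 = 35.2791229
I_{2,1} = 34.9907300 + (34.9907300 − 47.7345411)/3 = 30.7427930
I_{3,1} = (4·31.4455973 − 34.9907300) / 3 = 30.2638864
I_{2,2} = 30.7427930 + (30.7427930 − 35.2791229)/15 = 30.4403710
I_{3,2} = (16·30.2638864 − 30.7427930) / 15 = 30.2319593
I_{3,3} = (64·30.2319593 − 30.4403710) / 63 = 30.2286512

30.22865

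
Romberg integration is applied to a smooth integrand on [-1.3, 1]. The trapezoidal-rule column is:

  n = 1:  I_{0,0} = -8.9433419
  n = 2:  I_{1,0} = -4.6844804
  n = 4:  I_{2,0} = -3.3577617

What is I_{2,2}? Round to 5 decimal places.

-2.89223

I_{1,1} = -4.6844804 + (-4.6844804 − (-8.9433419))/3 = -3.2648599
I_{2,1} = -3.3577617 + (-3.3577617 − (-4.6844804))/3 = -2.9155221
I_{2,2} = (16·(-2.9155221) − (-3.2648599)) / 15 = -2.8922329
(Column j=1 coincides with Simpson's rule on the same nodes.)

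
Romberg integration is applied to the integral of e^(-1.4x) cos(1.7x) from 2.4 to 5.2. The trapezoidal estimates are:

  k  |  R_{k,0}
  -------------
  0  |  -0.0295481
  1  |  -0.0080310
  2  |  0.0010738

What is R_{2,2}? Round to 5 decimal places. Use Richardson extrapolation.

R_{1,1} = (4·(-0.0080310) − (-0.0295481)) / 3 = -0.0008586
R_{2,1} = 0.0010738 + (0.0010738 − (-0.0080310))/3 = 0.0041087
R_{2,2} = 0.0041087 + (0.0041087 − (-0.0008586))/15 = 0.0044399

0.00444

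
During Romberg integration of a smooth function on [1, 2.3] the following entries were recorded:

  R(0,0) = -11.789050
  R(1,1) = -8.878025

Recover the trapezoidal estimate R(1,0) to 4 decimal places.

-9.6058

From R(1,1) = (4·R(1,0) − R(0,0))/3, solve for R(1,0):
4·R(1,0) = 3·(-8.878025) + (-11.789050) = -38.423125
R(1,0) = -9.605781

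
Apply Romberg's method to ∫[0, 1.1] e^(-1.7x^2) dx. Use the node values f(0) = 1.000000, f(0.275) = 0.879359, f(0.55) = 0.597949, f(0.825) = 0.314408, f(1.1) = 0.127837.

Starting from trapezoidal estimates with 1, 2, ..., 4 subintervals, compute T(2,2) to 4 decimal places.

0.6511

T(0,0) (trapezoid, 1 panel, h=1.1000): 0.620310
T(1,0) (trapezoid, 2 panels, h=0.5500): 0.639027
T(2,0) (trapezoid, 4 panels, h=0.2750): 0.647799
T(1,1) = 0.639027 + (0.639027 − 0.620310)/3 = 0.645266
T(2,1) = 0.647799 + (0.647799 − 0.639027)/3 = 0.650723
T(2,2) = 0.650723 + (0.650723 − 0.645266)/15 = 0.651087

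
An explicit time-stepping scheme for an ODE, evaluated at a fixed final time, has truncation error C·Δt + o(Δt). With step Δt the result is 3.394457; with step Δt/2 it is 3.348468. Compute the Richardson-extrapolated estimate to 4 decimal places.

3.3025

The leading error scales as Δt; refining by a factor of 2 reduces it by 2^1 = 2.
Extrapolated value = (2·A(Δt/2) − A(Δt)) / (2 − 1)
= (2·3.348468 − 3.394457) / 1
= 3.302479 / 1 = 3.302479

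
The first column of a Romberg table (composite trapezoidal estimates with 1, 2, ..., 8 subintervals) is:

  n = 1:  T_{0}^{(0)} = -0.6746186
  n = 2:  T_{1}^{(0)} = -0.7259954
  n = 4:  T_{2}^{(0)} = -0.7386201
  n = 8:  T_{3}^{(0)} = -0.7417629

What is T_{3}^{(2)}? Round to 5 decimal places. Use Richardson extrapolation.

-0.74281

Richardson extrapolation on the trapezoidal column (denominator 4−1=3):
T_{2}^{(1)} = (4·(-0.7386201) − (-0.7259954)) / 3 = -0.7428283
T_{3}^{(1)} = -0.7417629 + (-0.7417629 − (-0.7386201))/3 = -0.7428105
T_{3}^{(2)} = -0.7428105 + (-0.7428105 − (-0.7428283))/15 = -0.7428093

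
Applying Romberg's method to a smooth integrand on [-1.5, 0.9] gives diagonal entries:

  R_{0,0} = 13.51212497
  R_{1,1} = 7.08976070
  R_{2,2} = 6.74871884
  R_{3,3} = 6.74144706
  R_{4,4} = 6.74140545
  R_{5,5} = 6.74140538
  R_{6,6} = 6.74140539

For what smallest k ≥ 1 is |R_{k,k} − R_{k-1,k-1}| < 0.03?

k = 3

|R_{1,1} − R_{0,0}| = 6.42236427 ≥ 0.03
|R_{2,2} − R_{1,1}| = 0.34104186 ≥ 0.03
|R_{3,3} − R_{2,2}| = 0.00727178 < 0.03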